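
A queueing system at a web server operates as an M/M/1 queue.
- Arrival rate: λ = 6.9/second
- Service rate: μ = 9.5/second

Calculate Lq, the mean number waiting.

ρ = λ/μ = 6.9/9.5 = 0.7263
For M/M/1: Lq = λ²/(μ(μ-λ))
Lq = 47.61/(9.5 × 2.60)
Lq = 1.9275 requests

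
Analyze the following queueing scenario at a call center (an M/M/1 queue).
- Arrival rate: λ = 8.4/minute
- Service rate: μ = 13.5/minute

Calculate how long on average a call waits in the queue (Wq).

First, compute utilization: ρ = λ/μ = 8.4/13.5 = 0.6222
For M/M/1: Wq = λ/(μ(μ-λ))
Wq = 8.4/(13.5 × (13.5-8.4))
Wq = 8.4/(13.5 × 5.10)
Wq = 0.1220 minutes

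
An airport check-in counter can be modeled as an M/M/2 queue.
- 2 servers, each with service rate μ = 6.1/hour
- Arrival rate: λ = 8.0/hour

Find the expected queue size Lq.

Traffic intensity: ρ = λ/(cμ) = 8.0/(2×6.1) = 0.6557
Since ρ = 0.6557 < 1, system is stable.
Offered load a = λ/μ = cρ = 8.0/6.1 = 1.3115
P₀ = [ Σₙ₌₀^1 aⁿ/n! + a^2/(2!(1-ρ)) ]⁻¹
Σ = a^0/0! + a^1/1! = 1.0000 + 1.3115 = 2.3115
a^2/(2!(1-ρ)) = 1.719968/(2 × 0.3442623) = 2.4980
P₀ = 1/(2.3115 + 2.4980) = 0.2079
Lq = P₀·a^2·ρ / (2!(1-ρ)²) = 0.2079 × 1.7200 × 0.6557 / (2 × 0.1185) = 0.9893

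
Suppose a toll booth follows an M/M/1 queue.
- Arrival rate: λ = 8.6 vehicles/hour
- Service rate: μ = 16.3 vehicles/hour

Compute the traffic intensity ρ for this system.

Server utilization: ρ = λ/μ
ρ = 8.6/16.3 = 0.5276
The server is busy 52.76% of the time.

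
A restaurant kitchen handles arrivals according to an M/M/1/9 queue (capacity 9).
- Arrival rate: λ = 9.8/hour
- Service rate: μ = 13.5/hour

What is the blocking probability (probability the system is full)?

ρ = λ/μ = 9.8/13.5 = 0.72593
P₀ = (1-ρ)/(1-ρ^(K+1)) = (1-0.72593)/(1-0.72593^10) = 0.2741/0.9594 = 0.2857
P_K = P₀×ρ^K = 0.2857 × 0.72593^9 = 0.2857 × 0.05598 = 0.01599
Blocking probability = 1.60%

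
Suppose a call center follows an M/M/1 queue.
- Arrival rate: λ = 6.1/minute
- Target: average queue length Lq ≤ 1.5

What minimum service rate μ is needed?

For M/M/1: Lq = λ²/(μ(μ-λ))
Need Lq ≤ 1.5, i.e. μ(μ-λ) ≥ λ²/1.5
μ² - 6.1μ - 37.21/1.5 ≥ 0  →  μ² - 6.1μ - 24.80667 ≥ 0
Quadratic formula (positive root): μ = [λ + √(λ² + 4×24.80667)]/2
Discriminant: 37.21 + 4×24.80667 = 136.4367, √136.4367 = 11.6806
μ ≥ (6.1 + 11.6806)/2 = 8.8903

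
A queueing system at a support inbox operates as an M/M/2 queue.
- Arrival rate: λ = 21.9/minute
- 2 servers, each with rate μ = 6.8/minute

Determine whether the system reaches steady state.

Stability requires ρ = λ/(cμ) < 1
ρ = 21.9/(2 × 6.8) = 21.9/13.60 = 1.6103
Since 1.6103 ≥ 1, the system is UNSTABLE.
Need c > λ/μ = 21.9/6.8 = 3.22.
Minimum servers needed: c = 4.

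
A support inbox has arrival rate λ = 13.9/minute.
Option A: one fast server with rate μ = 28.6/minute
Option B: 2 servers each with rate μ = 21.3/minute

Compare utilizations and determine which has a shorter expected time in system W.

Option A: single server μ = 28.6 (M/M/1)
  ρ_A = 13.9/28.6 = 0.4860
  W_A = 1/(μ-λ) = 1/(28.6-13.9) = 1/14.70 = 0.06803

Option B: 2 servers μ = 21.3 (M/M/2)
  ρ_B = λ/(cμ) = 13.9/(2×21.3) = 0.3263
  Offered load a = λ/μ = cρ = 13.9/21.3 = 0.6526
  P₀ = [ Σₙ₌₀^1 aⁿ/n! + a^2/(2!(1-ρ)) ]⁻¹
  Σ = a^0/0! + a^1/1! = 1.0000 + 0.6526 = 1.6526
  a^2/(2!(1-ρ)) = 0.4259/(2 × 0.6737) = 0.3161
  P₀ = 1/(1.6526 + 0.31606) = 0.5080
  Lq = P₀·a^2·ρ / (2!(1-ρ)²) = 0.50796 × 0.42586 × 0.32629 / (2 × 0.45388) = 0.07776
  Wq_B = Lq/λ = 0.07776/13.9 = 0.005594
  W_B = Wq_B + 1/μ = 0.005594 + 0.04695 = 0.05254

Since W_B = 0.05254 < W_A = 0.06803, Option B (multiple servers) has the shorter time in system.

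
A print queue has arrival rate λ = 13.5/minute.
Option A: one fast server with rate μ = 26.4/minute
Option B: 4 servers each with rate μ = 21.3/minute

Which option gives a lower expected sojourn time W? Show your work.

Option A: single server μ = 26.4 (M/M/1)
  ρ_A = 13.5/26.4 = 0.5114
  W_A = 1/(μ-λ) = 1/(26.4-13.5) = 1/12.90 = 0.07752

Option B: 4 servers μ = 21.3 (M/M/4)
  ρ_B = λ/(cμ) = 13.5/(4×21.3) = 0.1585
  Offered load a = λ/μ = cρ = 13.5/21.3 = 0.6338
  P₀ = [ Σₙ₌₀^3 aⁿ/n! + a^4/(4!(1-ρ)) ]⁻¹
  Σ = a^0/0! + a^1/1! + a^2/2! + a^3/3! = 1.0000 + 0.6338 + 0.2009 + 0.04243 = 1.8771
  a^4/(4!(1-ρ)) = 0.16137/(24 × 0.84155) = 0.007990
  P₀ = 1/(1.8771 + 0.007990) = 0.5305
  Lq = P₀·a^4·ρ / (4!(1-ρ)²) = 0.53048 × 0.16137 × 0.15845 / (24 × 0.70821) = 0.0007980
  Wq_B = Lq/λ = 0.0007980/13.5 = 0.00005911
  W_B = Wq_B + 1/μ = 0.00005911 + 0.04695 = 0.04701

Since W_B = 0.04701 < W_A = 0.07752, Option B (multiple servers) has the shorter time in system.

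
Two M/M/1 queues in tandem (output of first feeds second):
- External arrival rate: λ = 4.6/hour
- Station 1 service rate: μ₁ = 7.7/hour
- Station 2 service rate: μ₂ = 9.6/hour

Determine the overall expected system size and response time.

By Jackson's theorem, each station behaves as independent M/M/1.
Station 1: ρ₁ = 4.6/7.7 = 0.5974, L₁ = ρ₁/(1-ρ₁) = λ/(μ₁-λ) = 4.6/3.10 = 1.4839
Station 2: ρ₂ = 4.6/9.6 = 0.4792, L₂ = ρ₂/(1-ρ₂) = λ/(μ₂-λ) = 4.6/5.00 = 0.9200
Total: L = L₁ + L₂ = 1.4839 + 0.9200 = 2.4039
W = L/λ = 2.4039/4.6 = 0.5226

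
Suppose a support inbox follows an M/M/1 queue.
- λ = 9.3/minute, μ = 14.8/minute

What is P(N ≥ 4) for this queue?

ρ = λ/μ = 9.3/14.8 = 0.6284
P(N ≥ n) = ρⁿ
P(N ≥ 4) = 0.6284^4
P(N ≥ 4) = 0.1559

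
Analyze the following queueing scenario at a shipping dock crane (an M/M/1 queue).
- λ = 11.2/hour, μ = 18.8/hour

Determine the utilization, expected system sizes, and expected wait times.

Step 1: ρ = λ/μ = 11.2/18.8 = 0.5957
Step 2: L = λ/(μ-λ) = 11.2/7.60 = 1.4737
Step 3: Lq = λ²/(μ(μ-λ)) = 125.44/(18.8×7.60) = 0.8779
Step 4: W = 1/(μ-λ) = 1/7.60 = 0.13158
Step 5: Wq = λ/(μ(μ-λ)) = 11.2/(18.8×7.60) = 0.07839
Step 6: P(0) = 1-ρ = 0.4043
Verify: L = λW = 11.2×0.13158 = 1.4737 ✔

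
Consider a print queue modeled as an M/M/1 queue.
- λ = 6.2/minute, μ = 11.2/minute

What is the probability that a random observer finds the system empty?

ρ = λ/μ = 6.2/11.2 = 0.5536
P(0) = 1 - ρ = 1 - 0.5536 = 0.4464
The server is idle 44.64% of the time.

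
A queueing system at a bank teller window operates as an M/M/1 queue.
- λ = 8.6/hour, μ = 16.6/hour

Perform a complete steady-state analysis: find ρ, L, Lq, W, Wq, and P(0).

Step 1: ρ = λ/μ = 8.6/16.6 = 0.5181
Step 2: L = λ/(μ-λ) = 8.6/8.00 = 1.0750
Step 3: Lq = λ²/(μ(μ-λ)) = 73.96/(16.6×8.00) = 0.5569
Step 4: W = 1/(μ-λ) = 1/8.00 = 0.1250
Step 5: Wq = λ/(μ(μ-λ)) = 8.6/(16.6×8.00) = 0.06476
Step 6: P(0) = 1-ρ = 0.4819
Verify: L = λW = 8.6×0.1250 = 1.0750 ✔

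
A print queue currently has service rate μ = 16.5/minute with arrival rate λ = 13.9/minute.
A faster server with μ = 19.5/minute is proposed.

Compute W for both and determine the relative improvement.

System 1: ρ₁ = 13.9/16.5 = 0.8424, W₁ = 1/(16.5-13.9) = 0.38462
System 2: ρ₂ = 13.9/19.5 = 0.7128, W₂ = 1/(19.5-13.9) = 0.17857
Improvement: (W₁-W₂)/W₁ = (0.38462-0.17857)/0.38462 = 53.57%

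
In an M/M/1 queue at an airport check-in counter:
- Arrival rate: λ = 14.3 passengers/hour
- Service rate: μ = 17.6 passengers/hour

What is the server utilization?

Server utilization: ρ = λ/μ
ρ = 14.3/17.6 = 0.8125
The server is busy 81.25% of the time.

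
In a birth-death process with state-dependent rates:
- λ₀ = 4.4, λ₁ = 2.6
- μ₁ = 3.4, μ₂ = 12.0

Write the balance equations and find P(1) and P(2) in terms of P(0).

Balance equations:
State 0: λ₀P₀ = μ₁P₁ → P₁ = (λ₀/μ₁)P₀ = (4.4/3.4)P₀ = 1.2941P₀
State 1: P₂ = (λ₀λ₁)/(μ₁μ₂)P₀ = (4.4×2.6)/(3.4×12.0)P₀ = 0.2804P₀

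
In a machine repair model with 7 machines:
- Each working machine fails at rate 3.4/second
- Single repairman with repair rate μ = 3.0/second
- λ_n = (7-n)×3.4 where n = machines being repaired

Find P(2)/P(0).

P(2)/P(0) = ∏_{i=0}^{2-1} λ_i/μ_{i+1}
= (7-0)×3.4/3.0 × (7-1)×3.4/3.0
= 53.9467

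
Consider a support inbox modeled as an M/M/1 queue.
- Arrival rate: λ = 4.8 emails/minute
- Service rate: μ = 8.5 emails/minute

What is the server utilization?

Server utilization: ρ = λ/μ
ρ = 4.8/8.5 = 0.5647
The server is busy 56.47% of the time.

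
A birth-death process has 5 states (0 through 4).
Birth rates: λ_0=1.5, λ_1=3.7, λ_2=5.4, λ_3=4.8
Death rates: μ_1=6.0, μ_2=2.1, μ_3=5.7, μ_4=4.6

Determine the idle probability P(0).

Ratios P(n)/P(0) = (λ₀···λₙ₋₁)/(μ₁···μₙ):
P(1)/P(0) = (1.5)/(6.0) = 0.2500
P(2)/P(0) = (1.5×3.7)/(6.0×2.1) = 0.4405
P(3)/P(0) = (1.5×3.7×5.4)/(6.0×2.1×5.7) = 0.4173
P(4)/P(0) = (1.5×3.7×5.4×4.8)/(6.0×2.1×5.7×4.6) = 0.4354

Normalization: ∑ P(n) = 1
P(0) × (1.0000 + 0.2500 + 0.4405 + 0.4173 + 0.4354) = 1
P(0) × 2.5432 = 1
P(0) = 1/2.5432 = 0.3932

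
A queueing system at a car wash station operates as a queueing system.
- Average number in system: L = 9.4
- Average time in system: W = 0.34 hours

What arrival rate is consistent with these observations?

Little's Law: L = λW, so λ = L/W
λ = 9.4/0.34 = 27.6471 cars/hour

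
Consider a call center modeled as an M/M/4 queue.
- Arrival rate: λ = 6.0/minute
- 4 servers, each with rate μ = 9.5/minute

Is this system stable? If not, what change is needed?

Stability requires ρ = λ/(cμ) < 1
ρ = 6.0/(4 × 9.5) = 6.0/38.00 = 0.1579
Since 0.1579 < 1, the system is STABLE.
The servers are busy 15.79% of the time.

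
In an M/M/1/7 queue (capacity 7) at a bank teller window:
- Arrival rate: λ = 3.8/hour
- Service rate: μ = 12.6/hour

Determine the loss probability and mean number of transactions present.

ρ = λ/μ = 3.8/12.6 = 0.30159
P₀ = (1-ρ)/(1-ρ^(K+1)) = (1-0.30159)/(1-0.30159^8) = 0.6984/0.9999 = 0.6985
P_K = P₀×ρ^K = 0.6985 × 0.30159^7 = 0.6985 × 0.0002269 = 0.0001585
Blocking probability P_7 = 0.0001585 (0.01585%)
L = ρ[1 - (K+1)ρ^K + Kρ^(K+1)] / [(1-ρ)(1-ρ^(K+1))]
L = 0.30159 × (1 - 8×0.0002269 + 7×0.00006844) / ((1 - 0.30159) × (1 - 0.00006844)) = 0.4313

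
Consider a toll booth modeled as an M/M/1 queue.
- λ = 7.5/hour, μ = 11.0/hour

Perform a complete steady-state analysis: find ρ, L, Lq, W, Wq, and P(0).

Step 1: ρ = λ/μ = 7.5/11.0 = 0.6818
Step 2: L = λ/(μ-λ) = 7.5/3.50 = 2.1429
Step 3: Lq = λ²/(μ(μ-λ)) = 56.25/(11.0×3.50) = 1.4610
Step 4: W = 1/(μ-λ) = 1/3.50 = 0.285714
Step 5: Wq = λ/(μ(μ-λ)) = 7.5/(11.0×3.50) = 0.1948
Step 6: P(0) = 1-ρ = 0.3182
Verify: L = λW = 7.5×0.285714 = 2.1429 ✔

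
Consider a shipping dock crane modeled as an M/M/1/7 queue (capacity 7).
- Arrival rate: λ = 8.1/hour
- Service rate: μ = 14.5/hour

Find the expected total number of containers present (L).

ρ = λ/μ = 8.1/14.5 = 0.55862
P₀ = (1-ρ)/(1-ρ^(K+1)) = (1-0.55862)/(1-0.55862^8) = 0.4414/0.9905 = 0.4456
P_K = P₀×ρ^K = 0.44561 × 0.55862^7 = 0.44561 × 0.016975 = 0.007564
L = ρ[1 - (K+1)ρ^K + Kρ^(K+1)] / [(1-ρ)(1-ρ^(K+1))]
L = 0.55862 × (1 - 8×0.01698 + 7×0.009483) / ((1 - 0.55862) × (1 - 0.009483)) = 1.1890 containers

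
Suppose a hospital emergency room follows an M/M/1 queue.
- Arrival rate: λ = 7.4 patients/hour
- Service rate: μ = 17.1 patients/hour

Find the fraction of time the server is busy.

Server utilization: ρ = λ/μ
ρ = 7.4/17.1 = 0.4327
The server is busy 43.27% of the time.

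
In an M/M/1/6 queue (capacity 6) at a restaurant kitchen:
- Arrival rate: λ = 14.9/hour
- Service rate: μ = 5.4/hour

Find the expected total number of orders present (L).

ρ = λ/μ = 14.9/5.4 = 2.7593
P₀ = (1-ρ)/(1-ρ^(K+1)) = (1-2.7593)/(1-2.7593^7) = -1.7593/-1216.8462 = 0.001446
P_K = P₀×ρ^K = 0.0014458 × 2.7593^6 = 0.0014458 × 441.3606 = 0.6381
L = ρ[1 - (K+1)ρ^K + Kρ^(K+1)] / [(1-ρ)(1-ρ^(K+1))]
L = 2.7593 × (1 - 7×441.3606 + 6×1217.8462) / ((1 - 2.7593) × (1 - 1217.8462)) = 5.4373 orders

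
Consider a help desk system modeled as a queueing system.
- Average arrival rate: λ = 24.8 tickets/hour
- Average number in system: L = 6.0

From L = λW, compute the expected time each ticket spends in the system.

Little's Law: L = λW, so W = L/λ
W = 6.0/24.8 = 0.2419 hours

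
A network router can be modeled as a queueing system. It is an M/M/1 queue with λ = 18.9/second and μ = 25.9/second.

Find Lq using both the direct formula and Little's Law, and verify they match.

Method 1 (direct): Lq = λ²/(μ(μ-λ)) = 357.21/(25.9 × 7.00) = 1.9703

Method 2 (Little's Law):
W = 1/(μ-λ) = 1/7.00 = 0.14286
Wq = W - 1/μ = 0.14286 - 0.038610 = 0.10425
Lq = λWq = 18.9 × 0.10425 = 1.9703 ✔ (matches Method 1)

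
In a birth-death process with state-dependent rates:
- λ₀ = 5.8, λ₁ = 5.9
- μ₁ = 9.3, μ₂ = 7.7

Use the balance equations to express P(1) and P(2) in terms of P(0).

Balance equations:
State 0: λ₀P₀ = μ₁P₁ → P₁ = (λ₀/μ₁)P₀ = (5.8/9.3)P₀ = 0.6237P₀
State 1: P₂ = (λ₀λ₁)/(μ₁μ₂)P₀ = (5.8×5.9)/(9.3×7.7)P₀ = 0.4779P₀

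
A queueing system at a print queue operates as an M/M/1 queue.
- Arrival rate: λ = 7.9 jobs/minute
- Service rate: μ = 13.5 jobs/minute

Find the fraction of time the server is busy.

Server utilization: ρ = λ/μ
ρ = 7.9/13.5 = 0.5852
The server is busy 58.52% of the time.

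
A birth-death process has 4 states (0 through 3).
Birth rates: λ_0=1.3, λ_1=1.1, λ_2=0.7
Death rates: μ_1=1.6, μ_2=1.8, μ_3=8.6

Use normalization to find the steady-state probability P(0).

Ratios P(n)/P(0) = (λ₀···λₙ₋₁)/(μ₁···μₙ):
P(1)/P(0) = (1.3)/(1.6) = 0.8125
P(2)/P(0) = (1.3×1.1)/(1.6×1.8) = 0.4965
P(3)/P(0) = (1.3×1.1×0.7)/(1.6×1.8×8.6) = 0.04042

Normalization: ∑ P(n) = 1
P(0) × (1.0000 + 0.8125 + 0.4965 + 0.04042) = 1
P(0) × 2.3494 = 1
P(0) = 1/2.3494 = 0.4256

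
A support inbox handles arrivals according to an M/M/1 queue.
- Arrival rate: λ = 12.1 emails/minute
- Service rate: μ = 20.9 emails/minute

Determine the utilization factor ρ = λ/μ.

Server utilization: ρ = λ/μ
ρ = 12.1/20.9 = 0.5789
The server is busy 57.89% of the time.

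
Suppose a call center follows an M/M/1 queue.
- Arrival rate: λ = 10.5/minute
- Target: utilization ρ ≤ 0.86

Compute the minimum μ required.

ρ = λ/μ, so μ = λ/ρ
μ ≥ 10.5/0.86 = 12.2093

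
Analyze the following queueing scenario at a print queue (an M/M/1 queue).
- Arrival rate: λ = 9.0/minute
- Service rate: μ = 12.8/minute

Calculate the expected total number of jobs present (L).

ρ = λ/μ = 9.0/12.8 = 0.7031
For M/M/1: L = λ/(μ-λ)
L = 9.0/(12.8-9.0) = 9.0/3.80
L = 2.3684 jobs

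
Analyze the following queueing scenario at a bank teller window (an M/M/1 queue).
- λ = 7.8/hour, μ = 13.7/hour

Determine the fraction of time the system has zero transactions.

ρ = λ/μ = 7.8/13.7 = 0.5693
P(0) = 1 - ρ = 1 - 0.5693 = 0.4307
The server is idle 43.07% of the time.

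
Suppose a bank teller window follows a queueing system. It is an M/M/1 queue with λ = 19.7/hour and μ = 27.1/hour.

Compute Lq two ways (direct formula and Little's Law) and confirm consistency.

Method 1 (direct): Lq = λ²/(μ(μ-λ)) = 388.09/(27.1 × 7.40) = 1.9352

Method 2 (Little's Law):
W = 1/(μ-λ) = 1/7.40 = 0.135135
Wq = W - 1/μ = 0.135135 - 0.0369004 = 0.098235
Lq = λWq = 19.7 × 0.098235 = 1.9352 ✔ (matches Method 1)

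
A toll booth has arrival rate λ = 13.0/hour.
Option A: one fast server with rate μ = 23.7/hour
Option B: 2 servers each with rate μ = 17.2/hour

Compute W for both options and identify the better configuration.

Option A: single server μ = 23.7 (M/M/1)
  ρ_A = 13.0/23.7 = 0.5485
  W_A = 1/(μ-λ) = 1/(23.7-13.0) = 1/10.70 = 0.09346

Option B: 2 servers μ = 17.2 (M/M/2)
  ρ_B = λ/(cμ) = 13.0/(2×17.2) = 0.3779
  Offered load a = λ/μ = cρ = 13.0/17.2 = 0.7558
  P₀ = [ Σₙ₌₀^1 aⁿ/n! + a^2/(2!(1-ρ)) ]⁻¹
  Σ = a^0/0! + a^1/1! = 1.0000 + 0.7558 = 1.7558
  a^2/(2!(1-ρ)) = 0.57125/(2 × 0.62209) = 0.4591
  P₀ = 1/(1.7558 + 0.4591) = 0.4515
  Lq = P₀·a^2·ρ / (2!(1-ρ)²) = 0.4515 × 0.5713 × 0.3779 / (2 × 0.3870) = 0.1259
  Wq_B = Lq/λ = 0.12592/13.0 = 0.009686
  W_B = Wq_B + 1/μ = 0.009686 + 0.05814 = 0.06783

Since W_B = 0.06783 < W_A = 0.09346, Option B (multiple servers) has the shorter time in system.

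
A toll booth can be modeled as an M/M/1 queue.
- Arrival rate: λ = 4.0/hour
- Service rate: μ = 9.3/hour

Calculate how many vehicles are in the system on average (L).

ρ = λ/μ = 4.0/9.3 = 0.4301
For M/M/1: L = λ/(μ-λ)
L = 4.0/(9.3-4.0) = 4.0/5.30
L = 0.7547 vehicles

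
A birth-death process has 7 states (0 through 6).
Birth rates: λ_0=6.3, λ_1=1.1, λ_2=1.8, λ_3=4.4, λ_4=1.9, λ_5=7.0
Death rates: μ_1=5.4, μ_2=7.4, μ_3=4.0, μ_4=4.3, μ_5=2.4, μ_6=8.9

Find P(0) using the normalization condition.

Ratios P(n)/P(0) = (λ₀···λₙ₋₁)/(μ₁···μₙ):
P(1)/P(0) = (6.3)/(5.4) = 1.1667
P(2)/P(0) = (6.3×1.1)/(5.4×7.4) = 0.1734
P(3)/P(0) = (6.3×1.1×1.8)/(5.4×7.4×4.0) = 0.07804
P(4)/P(0) = (6.3×1.1×1.8×4.4)/(5.4×7.4×4.0×4.3) = 0.07986
P(5)/P(0) = (6.3×1.1×1.8×4.4×1.9)/(5.4×7.4×4.0×4.3×2.4) = 0.06322
P(6)/P(0) = (6.3×1.1×1.8×4.4×1.9×7.0)/(5.4×7.4×4.0×4.3×2.4×8.9) = 0.04972

Normalization: ∑ P(n) = 1
P(0) × (1.0000 + 1.1667 + 0.1734 + 0.07804 + 0.07986 + 0.06322 + 0.04972) = 1
P(0) × 2.6109 = 1
P(0) = 1/2.6109 = 0.3830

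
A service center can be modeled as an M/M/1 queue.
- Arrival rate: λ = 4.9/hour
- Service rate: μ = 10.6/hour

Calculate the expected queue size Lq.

ρ = λ/μ = 4.9/10.6 = 0.4623
For M/M/1: Lq = λ²/(μ(μ-λ))
Lq = 24.01/(10.6 × 5.70)
Lq = 0.3974 customers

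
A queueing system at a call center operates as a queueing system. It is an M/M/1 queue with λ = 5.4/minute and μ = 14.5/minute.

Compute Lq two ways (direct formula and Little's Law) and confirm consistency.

Method 1 (direct): Lq = λ²/(μ(μ-λ)) = 29.16/(14.5 × 9.10) = 0.2210

Method 2 (Little's Law):
W = 1/(μ-λ) = 1/9.10 = 0.10989
Wq = W - 1/μ = 0.10989 - 0.068966 = 0.04092
Lq = λWq = 5.4 × 0.04092 = 0.2210 ✔ (matches Method 1)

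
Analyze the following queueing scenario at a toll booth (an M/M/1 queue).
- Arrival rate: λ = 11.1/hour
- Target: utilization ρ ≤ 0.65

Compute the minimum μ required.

ρ = λ/μ, so μ = λ/ρ
μ ≥ 11.1/0.65 = 17.0769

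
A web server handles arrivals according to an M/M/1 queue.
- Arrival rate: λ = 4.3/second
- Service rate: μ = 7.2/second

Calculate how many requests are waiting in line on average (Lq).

ρ = λ/μ = 4.3/7.2 = 0.5972
For M/M/1: Lq = λ²/(μ(μ-λ))
Lq = 18.49/(7.2 × 2.90)
Lq = 0.8855 requests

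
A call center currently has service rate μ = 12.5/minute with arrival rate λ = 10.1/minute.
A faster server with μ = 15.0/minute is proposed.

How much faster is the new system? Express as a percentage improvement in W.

System 1: ρ₁ = 10.1/12.5 = 0.8080, W₁ = 1/(12.5-10.1) = 0.4167
System 2: ρ₂ = 10.1/15.0 = 0.6733, W₂ = 1/(15.0-10.1) = 0.2041
Improvement: (W₁-W₂)/W₁ = (0.4167-0.2041)/0.4167 = 51.02%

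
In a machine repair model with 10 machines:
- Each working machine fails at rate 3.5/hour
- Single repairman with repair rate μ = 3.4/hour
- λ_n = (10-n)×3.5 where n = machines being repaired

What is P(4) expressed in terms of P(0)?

P(4)/P(0) = ∏_{i=0}^{4-1} λ_i/μ_{i+1}
= (10-0)×3.5/3.4 × (10-1)×3.5/3.4 × (10-2)×3.5/3.4 × (10-3)×3.5/3.4
= 5659.6170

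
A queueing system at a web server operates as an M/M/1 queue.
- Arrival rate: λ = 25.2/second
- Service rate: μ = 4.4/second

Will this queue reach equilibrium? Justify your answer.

Stability requires ρ = λ/(cμ) < 1
ρ = 25.2/(1 × 4.4) = 25.2/4.40 = 5.7273
Since 5.7273 ≥ 1, the system is UNSTABLE.
Queue grows without bound. Need μ > λ = 25.2.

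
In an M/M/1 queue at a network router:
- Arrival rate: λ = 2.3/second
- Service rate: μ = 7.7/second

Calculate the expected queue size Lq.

ρ = λ/μ = 2.3/7.7 = 0.2987
For M/M/1: Lq = λ²/(μ(μ-λ))
Lq = 5.29/(7.7 × 5.40)
Lq = 0.1272 packets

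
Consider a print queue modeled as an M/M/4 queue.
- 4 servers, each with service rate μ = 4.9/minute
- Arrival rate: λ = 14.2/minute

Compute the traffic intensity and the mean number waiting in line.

Traffic intensity: ρ = λ/(cμ) = 14.2/(4×4.9) = 0.7245
Since ρ = 0.7245 < 1, system is stable.
Offered load a = λ/μ = cρ = 14.2/4.9 = 2.8980
P₀ = [ Σₙ₌₀^3 aⁿ/n! + a^4/(4!(1-ρ)) ]⁻¹
Σ = a^0/0! + a^1/1! + a^2/2! + a^3/3! = 1.00000 + 2.89796 + 4.19908 + 4.05626 = 12.1533
a^4/(4!(1-ρ)) = 70.5292/(24 × 0.27551) = 10.6665
P₀ = 1/(12.1533 + 10.6665) = 0.04382
Lq = P₀·a^4·ρ / (4!(1-ρ)²) = 0.0438217 × 70.5292 × 0.724490 / (24 × 0.0759059) = 1.2291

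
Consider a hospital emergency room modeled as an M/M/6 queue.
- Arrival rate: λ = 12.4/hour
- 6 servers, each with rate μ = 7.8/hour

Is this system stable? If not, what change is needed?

Stability requires ρ = λ/(cμ) < 1
ρ = 12.4/(6 × 7.8) = 12.4/46.80 = 0.2650
Since 0.2650 < 1, the system is STABLE.
The servers are busy 26.50% of the time.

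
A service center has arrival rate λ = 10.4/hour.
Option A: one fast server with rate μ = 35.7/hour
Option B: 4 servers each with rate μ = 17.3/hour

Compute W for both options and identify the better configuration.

Option A: single server μ = 35.7 (M/M/1)
  ρ_A = 10.4/35.7 = 0.2913
  W_A = 1/(μ-λ) = 1/(35.7-10.4) = 1/25.30 = 0.03953

Option B: 4 servers μ = 17.3 (M/M/4)
  ρ_B = λ/(cμ) = 10.4/(4×17.3) = 0.1503
  Offered load a = λ/μ = cρ = 10.4/17.3 = 0.6012
  P₀ = [ Σₙ₌₀^3 aⁿ/n! + a^4/(4!(1-ρ)) ]⁻¹
  Σ = a^0/0! + a^1/1! + a^2/2! + a^3/3! = 1.0000 + 0.6012 + 0.1807 + 0.03621 = 1.8181
  a^4/(4!(1-ρ)) = 0.1306/(24 × 0.8497) = 0.006404
  P₀ = 1/(1.8181 + 0.006404) = 0.5481
  Lq = P₀·a^4·ρ / (4!(1-ρ)²) = 0.5481 × 0.1306 × 0.1503 / (24 × 0.7220) = 0.0006209
  Wq_B = Lq/λ = 0.0006209/10.4 = 0.00005970
  W_B = Wq_B + 1/μ = 0.00005970 + 0.05780 = 0.05786

Since W_A = 0.03953 < W_B = 0.05786, Option A (single fast server) has the shorter time in system.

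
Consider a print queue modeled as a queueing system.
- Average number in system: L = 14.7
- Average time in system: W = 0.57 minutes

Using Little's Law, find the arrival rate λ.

Little's Law: L = λW, so λ = L/W
λ = 14.7/0.57 = 25.7895 jobs/minute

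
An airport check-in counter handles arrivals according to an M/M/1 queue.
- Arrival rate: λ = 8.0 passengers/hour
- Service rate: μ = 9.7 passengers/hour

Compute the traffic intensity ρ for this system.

Server utilization: ρ = λ/μ
ρ = 8.0/9.7 = 0.8247
The server is busy 82.47% of the time.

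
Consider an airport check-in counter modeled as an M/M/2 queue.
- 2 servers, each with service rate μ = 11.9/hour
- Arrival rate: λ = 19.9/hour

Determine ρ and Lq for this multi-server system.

Traffic intensity: ρ = λ/(cμ) = 19.9/(2×11.9) = 0.8361
Since ρ = 0.8361 < 1, system is stable.
Offered load a = λ/μ = cρ = 19.9/11.9 = 1.6723
P₀ = [ Σₙ₌₀^1 aⁿ/n! + a^2/(2!(1-ρ)) ]⁻¹
Σ = a^0/0! + a^1/1! = 1.0000 + 1.6723 = 2.6723
a^2/(2!(1-ρ)) = 2.796483/(2 × 0.1638655) = 8.5329
P₀ = 1/(2.6723 + 8.5329) = 0.08924
Lq = P₀·a^2·ρ / (2!(1-ρ)²) = 0.089245 × 2.7965 × 0.83613 / (2 × 0.026852) = 3.8857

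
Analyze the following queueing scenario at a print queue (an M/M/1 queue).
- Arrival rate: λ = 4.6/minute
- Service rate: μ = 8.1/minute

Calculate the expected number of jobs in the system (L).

ρ = λ/μ = 4.6/8.1 = 0.5679
For M/M/1: L = λ/(μ-λ)
L = 4.6/(8.1-4.6) = 4.6/3.50
L = 1.3143 jobs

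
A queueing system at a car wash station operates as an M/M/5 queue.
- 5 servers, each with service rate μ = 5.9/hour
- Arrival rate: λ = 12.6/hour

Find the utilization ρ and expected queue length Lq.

Traffic intensity: ρ = λ/(cμ) = 12.6/(5×5.9) = 0.4271
Since ρ = 0.4271 < 1, system is stable.
Offered load a = λ/μ = cρ = 12.6/5.9 = 2.1356
P₀ = [ Σₙ₌₀^4 aⁿ/n! + a^5/(5!(1-ρ)) ]⁻¹
Σ = a^0/0! + a^1/1! + a^2/2! + a^3/3! + a^4/4! = 1.0000 + 2.1356 + 2.2804 + 1.6233 + 0.8667 = 7.9060
a^5/(5!(1-ρ)) = 44.4214/(120 × 0.57288) = 0.6462
P₀ = 1/(7.9060 + 0.6462) = 0.1169
Lq = P₀·a^5·ρ / (5!(1-ρ)²) = 0.11693 × 44.4214 × 0.42712 / (120 × 0.32819) = 0.05633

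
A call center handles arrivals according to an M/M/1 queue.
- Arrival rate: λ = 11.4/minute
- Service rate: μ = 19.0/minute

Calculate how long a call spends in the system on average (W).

First, compute utilization: ρ = λ/μ = 11.4/19.0 = 0.6000
For M/M/1: W = 1/(μ-λ)
W = 1/(19.0-11.4) = 1/7.60
W = 0.1316 minutes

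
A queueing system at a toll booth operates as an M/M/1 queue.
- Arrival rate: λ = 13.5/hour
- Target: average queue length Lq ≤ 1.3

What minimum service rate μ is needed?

For M/M/1: Lq = λ²/(μ(μ-λ))
Need Lq ≤ 1.3, i.e. μ(μ-λ) ≥ λ²/1.3
μ² - 13.5μ - 182.25/1.3 ≥ 0  →  μ² - 13.5μ - 140.1923 ≥ 0
Quadratic formula (positive root): μ = [λ + √(λ² + 4×140.1923)]/2
Discriminant: 182.25 + 4×140.1923 = 743.0192, √743.0192 = 27.2584
μ ≥ (13.5 + 27.2584)/2 = 20.3792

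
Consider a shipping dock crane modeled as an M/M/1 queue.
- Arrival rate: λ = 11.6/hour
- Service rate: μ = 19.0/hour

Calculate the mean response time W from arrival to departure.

First, compute utilization: ρ = λ/μ = 11.6/19.0 = 0.6105
For M/M/1: W = 1/(μ-λ)
W = 1/(19.0-11.6) = 1/7.40
W = 0.1351 hours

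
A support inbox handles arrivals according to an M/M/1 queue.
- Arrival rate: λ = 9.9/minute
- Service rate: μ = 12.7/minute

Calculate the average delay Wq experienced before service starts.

First, compute utilization: ρ = λ/μ = 9.9/12.7 = 0.7795
For M/M/1: Wq = λ/(μ(μ-λ))
Wq = 9.9/(12.7 × (12.7-9.9))
Wq = 9.9/(12.7 × 2.80)
Wq = 0.2784 minutes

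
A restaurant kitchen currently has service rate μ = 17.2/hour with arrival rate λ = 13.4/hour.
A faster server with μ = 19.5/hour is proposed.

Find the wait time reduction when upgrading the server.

System 1: ρ₁ = 13.4/17.2 = 0.7791, W₁ = 1/(17.2-13.4) = 0.2631579
System 2: ρ₂ = 13.4/19.5 = 0.6872, W₂ = 1/(19.5-13.4) = 0.1639344
Improvement: (W₁-W₂)/W₁ = (0.2631579-0.1639344)/0.2631579 = 37.70%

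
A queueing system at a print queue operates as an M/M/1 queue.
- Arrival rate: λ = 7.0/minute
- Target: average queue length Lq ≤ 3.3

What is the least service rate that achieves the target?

For M/M/1: Lq = λ²/(μ(μ-λ))
Need Lq ≤ 3.3, i.e. μ(μ-λ) ≥ λ²/3.3
μ² - 7.0μ - 49.00/3.3 ≥ 0  →  μ² - 7.0μ - 14.84848 ≥ 0
Quadratic formula (positive root): μ = [λ + √(λ² + 4×14.84848)]/2
Discriminant: 49.00 + 4×14.84848 = 108.3939, √108.3939 = 10.4112
μ ≥ (7.0 + 10.4112)/2 = 8.7056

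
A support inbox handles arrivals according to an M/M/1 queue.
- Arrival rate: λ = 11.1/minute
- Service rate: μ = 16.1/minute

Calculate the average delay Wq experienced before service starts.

First, compute utilization: ρ = λ/μ = 11.1/16.1 = 0.6894
For M/M/1: Wq = λ/(μ(μ-λ))
Wq = 11.1/(16.1 × (16.1-11.1))
Wq = 11.1/(16.1 × 5.00)
Wq = 0.1379 minutes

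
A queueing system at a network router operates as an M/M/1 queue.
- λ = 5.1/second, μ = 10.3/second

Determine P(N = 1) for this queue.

ρ = λ/μ = 5.1/10.3 = 0.4951
P(n) = (1-ρ)ρⁿ
P(1) = (1-0.4951) × 0.4951^1
P(1) = 0.5049 × 0.4951
P(1) = 0.2500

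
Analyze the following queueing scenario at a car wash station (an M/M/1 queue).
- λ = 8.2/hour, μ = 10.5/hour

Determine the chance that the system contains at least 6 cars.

ρ = λ/μ = 8.2/10.5 = 0.7810
P(N ≥ n) = ρⁿ
P(N ≥ 6) = 0.7810^6
P(N ≥ 6) = 0.2269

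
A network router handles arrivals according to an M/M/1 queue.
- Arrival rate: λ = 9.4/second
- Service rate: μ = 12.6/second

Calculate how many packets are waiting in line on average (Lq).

ρ = λ/μ = 9.4/12.6 = 0.7460
For M/M/1: Lq = λ²/(μ(μ-λ))
Lq = 88.36/(12.6 × 3.20)
Lq = 2.1915 packets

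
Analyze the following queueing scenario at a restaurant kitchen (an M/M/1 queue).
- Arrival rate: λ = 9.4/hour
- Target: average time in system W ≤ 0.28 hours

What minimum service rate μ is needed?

For M/M/1: W = 1/(μ-λ)
Need W ≤ 0.28, so 1/(μ-λ) ≤ 0.28
μ - λ ≥ 1/0.28 = 3.5714
μ ≥ 9.4 + 3.5714 = 12.9714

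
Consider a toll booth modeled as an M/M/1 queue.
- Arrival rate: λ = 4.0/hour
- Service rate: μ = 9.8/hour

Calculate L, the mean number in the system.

ρ = λ/μ = 4.0/9.8 = 0.4082
For M/M/1: L = λ/(μ-λ)
L = 4.0/(9.8-4.0) = 4.0/5.80
L = 0.6897 vehicles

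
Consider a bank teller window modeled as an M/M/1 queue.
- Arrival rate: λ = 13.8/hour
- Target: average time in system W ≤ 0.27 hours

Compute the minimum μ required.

For M/M/1: W = 1/(μ-λ)
Need W ≤ 0.27, so 1/(μ-λ) ≤ 0.27
μ - λ ≥ 1/0.27 = 3.7037
μ ≥ 13.8 + 3.7037 = 17.5037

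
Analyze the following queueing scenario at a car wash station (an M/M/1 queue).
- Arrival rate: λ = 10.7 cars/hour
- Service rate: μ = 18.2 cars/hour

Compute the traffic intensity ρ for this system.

Server utilization: ρ = λ/μ
ρ = 10.7/18.2 = 0.5879
The server is busy 58.79% of the time.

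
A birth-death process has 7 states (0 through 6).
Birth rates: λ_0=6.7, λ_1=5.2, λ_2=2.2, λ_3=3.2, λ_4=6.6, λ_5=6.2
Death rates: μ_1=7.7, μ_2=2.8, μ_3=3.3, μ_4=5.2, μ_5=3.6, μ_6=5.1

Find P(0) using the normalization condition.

Ratios P(n)/P(0) = (λ₀···λₙ₋₁)/(μ₁···μₙ):
P(1)/P(0) = (6.7)/(7.7) = 0.870130
P(2)/P(0) = (6.7×5.2)/(7.7×2.8) = 1.61596
P(3)/P(0) = (6.7×5.2×2.2)/(7.7×2.8×3.3) = 1.07730
P(4)/P(0) = (6.7×5.2×2.2×3.2)/(7.7×2.8×3.3×5.2) = 0.662956
P(5)/P(0) = (6.7×5.2×2.2×3.2×6.6)/(7.7×2.8×3.3×5.2×3.6) = 1.21542
P(6)/P(0) = (6.7×5.2×2.2×3.2×6.6×6.2)/(7.7×2.8×3.3×5.2×3.6×5.1) = 1.47757

Normalization: ∑ P(n) = 1
P(0) × (1.00000 + 0.870130 + 1.61596 + 1.07730 + 0.662956 + 1.21542 + 1.47757) = 1
P(0) × 7.9193 = 1
P(0) = 1/7.9193 = 0.1263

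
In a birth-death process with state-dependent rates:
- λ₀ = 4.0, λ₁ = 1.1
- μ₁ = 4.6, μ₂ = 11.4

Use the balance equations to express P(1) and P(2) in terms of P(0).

Balance equations:
State 0: λ₀P₀ = μ₁P₁ → P₁ = (λ₀/μ₁)P₀ = (4.0/4.6)P₀ = 0.8696P₀
State 1: P₂ = (λ₀λ₁)/(μ₁μ₂)P₀ = (4.0×1.1)/(4.6×11.4)P₀ = 0.08391P₀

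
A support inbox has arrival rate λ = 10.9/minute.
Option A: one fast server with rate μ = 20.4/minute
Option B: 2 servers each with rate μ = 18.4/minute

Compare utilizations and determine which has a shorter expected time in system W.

Option A: single server μ = 20.4 (M/M/1)
  ρ_A = 10.9/20.4 = 0.5343
  W_A = 1/(μ-λ) = 1/(20.4-10.9) = 1/9.50 = 0.1053

Option B: 2 servers μ = 18.4 (M/M/2)
  ρ_B = λ/(cμ) = 10.9/(2×18.4) = 0.2962
  Offered load a = λ/μ = cρ = 10.9/18.4 = 0.5924
  P₀ = [ Σₙ₌₀^1 aⁿ/n! + a^2/(2!(1-ρ)) ]⁻¹
  Σ = a^0/0! + a^1/1! = 1.0000 + 0.5924 = 1.5924
  a^2/(2!(1-ρ)) = 0.3509/(2 × 0.7038) = 0.2493
  P₀ = 1/(1.5924 + 0.2493) = 0.5430
  Lq = P₀·a^2·ρ / (2!(1-ρ)²) = 0.5430 × 0.3509 × 0.2962 / (2 × 0.4953) = 0.05697
  Wq_B = Lq/λ = 0.05697/10.9 = 0.0052266
  W_B = Wq_B + 1/μ = 0.0052266 + 0.054348 = 0.05957

Since W_B = 0.05957 < W_A = 0.1053, Option B (multiple servers) has the shorter time in system.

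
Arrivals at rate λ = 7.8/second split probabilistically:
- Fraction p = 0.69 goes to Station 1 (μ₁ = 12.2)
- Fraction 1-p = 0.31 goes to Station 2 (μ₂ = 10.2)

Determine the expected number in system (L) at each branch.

Effective rates: λ₁ = 7.8×0.69 = 5.382, λ₂ = 7.8×0.31 = 2.418
Station 1: ρ₁ = 5.382/12.2 = 0.44115, L₁ = ρ₁/(1-ρ₁) = 0.44115/(1-0.44115) = 0.7894
Station 2: ρ₂ = 2.418/10.2 = 0.23706, L₂ = ρ₂/(1-ρ₂) = 0.23706/(1-0.23706) = 0.3107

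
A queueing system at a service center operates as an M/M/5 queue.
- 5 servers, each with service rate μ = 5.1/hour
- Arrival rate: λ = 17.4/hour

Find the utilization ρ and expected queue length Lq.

Traffic intensity: ρ = λ/(cμ) = 17.4/(5×5.1) = 0.6824
Since ρ = 0.6824 < 1, system is stable.
Offered load a = λ/μ = cρ = 17.4/5.1 = 3.4118
P₀ = [ Σₙ₌₀^4 aⁿ/n! + a^5/(5!(1-ρ)) ]⁻¹
Σ = a^0/0! + a^1/1! + a^2/2! + a^3/3! + a^4/4! = 1.0000 + 3.4118 + 5.8201 + 6.6189 + 5.6455 = 22.4963
a^5/(5!(1-ρ)) = 462.2696/(120 × 0.317647) = 12.1274
P₀ = 1/(22.4963 + 12.1274) = 0.02888
Lq = P₀·a^5·ρ / (5!(1-ρ)²) = 0.02888 × 462.2696 × 0.6824 / (120 × 0.1009) = 0.7524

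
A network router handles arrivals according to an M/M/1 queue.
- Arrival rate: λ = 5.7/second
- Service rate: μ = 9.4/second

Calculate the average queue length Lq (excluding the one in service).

ρ = λ/μ = 5.7/9.4 = 0.6064
For M/M/1: Lq = λ²/(μ(μ-λ))
Lq = 32.49/(9.4 × 3.70)
Lq = 0.9342 packets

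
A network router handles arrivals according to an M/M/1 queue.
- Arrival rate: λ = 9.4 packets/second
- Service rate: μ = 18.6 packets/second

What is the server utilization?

Server utilization: ρ = λ/μ
ρ = 9.4/18.6 = 0.5054
The server is busy 50.54% of the time.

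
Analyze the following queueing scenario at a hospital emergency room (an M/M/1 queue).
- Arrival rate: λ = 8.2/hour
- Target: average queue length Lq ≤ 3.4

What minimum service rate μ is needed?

For M/M/1: Lq = λ²/(μ(μ-λ))
Need Lq ≤ 3.4, i.e. μ(μ-λ) ≥ λ²/3.4
μ² - 8.2μ - 67.24/3.4 ≥ 0  →  μ² - 8.2μ - 19.77647 ≥ 0
Quadratic formula (positive root): μ = [λ + √(λ² + 4×19.77647)]/2
Discriminant: 67.24 + 4×19.77647 = 146.3459, √146.3459 = 12.0974
μ ≥ (8.2 + 12.0974)/2 = 10.1487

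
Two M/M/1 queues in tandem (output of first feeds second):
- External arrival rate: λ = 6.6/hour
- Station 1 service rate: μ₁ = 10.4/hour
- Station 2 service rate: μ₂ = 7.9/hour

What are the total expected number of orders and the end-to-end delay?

By Jackson's theorem, each station behaves as independent M/M/1.
Station 1: ρ₁ = 6.6/10.4 = 0.6346, L₁ = ρ₁/(1-ρ₁) = λ/(μ₁-λ) = 6.6/3.80 = 1.73684
Station 2: ρ₂ = 6.6/7.9 = 0.8354, L₂ = ρ₂/(1-ρ₂) = λ/(μ₂-λ) = 6.6/1.30 = 5.07692
Total: L = L₁ + L₂ = 1.73684 + 5.07692 = 6.8138
W = L/λ = 6.8138/6.6 = 1.0324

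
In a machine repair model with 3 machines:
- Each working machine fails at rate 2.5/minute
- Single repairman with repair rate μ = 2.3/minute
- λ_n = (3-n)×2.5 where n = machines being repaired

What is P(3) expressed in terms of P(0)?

P(3)/P(0) = ∏_{i=0}^{3-1} λ_i/μ_{i+1}
= (3-0)×2.5/2.3 × (3-1)×2.5/2.3 × (3-2)×2.5/2.3
= 7.7053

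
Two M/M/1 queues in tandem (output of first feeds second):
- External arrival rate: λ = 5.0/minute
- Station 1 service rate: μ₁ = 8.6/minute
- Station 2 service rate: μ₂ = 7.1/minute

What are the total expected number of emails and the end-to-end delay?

By Jackson's theorem, each station behaves as independent M/M/1.
Station 1: ρ₁ = 5.0/8.6 = 0.5814, L₁ = ρ₁/(1-ρ₁) = λ/(μ₁-λ) = 5.0/3.60 = 1.38889
Station 2: ρ₂ = 5.0/7.1 = 0.7042, L₂ = ρ₂/(1-ρ₂) = λ/(μ₂-λ) = 5.0/2.10 = 2.38095
Total: L = L₁ + L₂ = 1.38889 + 2.38095 = 3.7698
W = L/λ = 3.7698/5.0 = 0.7540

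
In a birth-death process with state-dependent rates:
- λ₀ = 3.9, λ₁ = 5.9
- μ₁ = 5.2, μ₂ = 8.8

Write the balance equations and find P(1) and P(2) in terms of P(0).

Balance equations:
State 0: λ₀P₀ = μ₁P₁ → P₁ = (λ₀/μ₁)P₀ = (3.9/5.2)P₀ = 0.7500P₀
State 1: P₂ = (λ₀λ₁)/(μ₁μ₂)P₀ = (3.9×5.9)/(5.2×8.8)P₀ = 0.5028P₀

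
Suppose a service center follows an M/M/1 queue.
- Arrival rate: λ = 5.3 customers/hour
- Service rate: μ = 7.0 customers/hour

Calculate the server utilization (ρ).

Server utilization: ρ = λ/μ
ρ = 5.3/7.0 = 0.7571
The server is busy 75.71% of the time.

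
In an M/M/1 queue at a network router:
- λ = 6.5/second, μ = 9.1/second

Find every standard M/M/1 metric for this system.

Step 1: ρ = λ/μ = 6.5/9.1 = 0.7143
Step 2: L = λ/(μ-λ) = 6.5/2.60 = 2.5000
Step 3: Lq = λ²/(μ(μ-λ)) = 42.25/(9.1×2.60) = 1.7857
Step 4: W = 1/(μ-λ) = 1/2.60 = 0.38462
Step 5: Wq = λ/(μ(μ-λ)) = 6.5/(9.1×2.60) = 0.2747
Step 6: P(0) = 1-ρ = 0.2857
Verify: L = λW = 6.5×0.38462 = 2.5000 ✔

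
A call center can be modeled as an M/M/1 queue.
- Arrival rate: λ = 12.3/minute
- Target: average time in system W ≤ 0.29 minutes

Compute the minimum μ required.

For M/M/1: W = 1/(μ-λ)
Need W ≤ 0.29, so 1/(μ-λ) ≤ 0.29
μ - λ ≥ 1/0.29 = 3.4483
μ ≥ 12.3 + 3.4483 = 15.7483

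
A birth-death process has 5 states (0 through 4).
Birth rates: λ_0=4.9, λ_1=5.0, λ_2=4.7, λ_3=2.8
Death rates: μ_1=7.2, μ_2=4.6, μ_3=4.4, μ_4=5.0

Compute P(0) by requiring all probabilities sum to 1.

Ratios P(n)/P(0) = (λ₀···λₙ₋₁)/(μ₁···μₙ):
P(1)/P(0) = (4.9)/(7.2) = 0.68056
P(2)/P(0) = (4.9×5.0)/(7.2×4.6) = 0.73973
P(3)/P(0) = (4.9×5.0×4.7)/(7.2×4.6×4.4) = 0.79017
P(4)/P(0) = (4.9×5.0×4.7×2.8)/(7.2×4.6×4.4×5.0) = 0.44250

Normalization: ∑ P(n) = 1
P(0) × (1.0000 + 0.68056 + 0.73973 + 0.79017 + 0.44250) = 1
P(0) × 3.65296 = 1
P(0) = 1/3.65296 = 0.2738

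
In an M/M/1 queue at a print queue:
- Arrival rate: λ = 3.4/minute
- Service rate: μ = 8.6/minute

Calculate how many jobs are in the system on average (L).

ρ = λ/μ = 3.4/8.6 = 0.3953
For M/M/1: L = λ/(μ-λ)
L = 3.4/(8.6-3.4) = 3.4/5.20
L = 0.6538 jobs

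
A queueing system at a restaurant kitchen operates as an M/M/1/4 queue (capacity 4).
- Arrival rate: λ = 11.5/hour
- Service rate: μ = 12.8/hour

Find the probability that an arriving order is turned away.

ρ = λ/μ = 11.5/12.8 = 0.89844
P₀ = (1-ρ)/(1-ρ^(K+1)) = (1-0.89844)/(1-0.89844^5) = 0.10156/0.41461 = 0.2450
P_K = P₀×ρ^K = 0.2450 × 0.89844^4 = 0.2450 × 0.6516 = 0.1596
Blocking probability = 15.96%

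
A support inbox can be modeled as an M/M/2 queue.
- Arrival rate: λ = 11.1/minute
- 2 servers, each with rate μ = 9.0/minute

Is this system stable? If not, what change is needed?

Stability requires ρ = λ/(cμ) < 1
ρ = 11.1/(2 × 9.0) = 11.1/18.00 = 0.6167
Since 0.6167 < 1, the system is STABLE.
The servers are busy 61.67% of the time.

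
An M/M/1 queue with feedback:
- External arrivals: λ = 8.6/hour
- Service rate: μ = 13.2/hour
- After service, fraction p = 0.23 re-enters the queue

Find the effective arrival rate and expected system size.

Effective arrival rate: λ_eff = λ/(1-p) = 8.6/(1-0.23) = 8.6/0.77 = 11.168831
ρ = λ_eff/μ = 11.168831/13.2 = 0.846124
L = ρ/(1-ρ) = 0.846124/(1-0.846124) = 5.4987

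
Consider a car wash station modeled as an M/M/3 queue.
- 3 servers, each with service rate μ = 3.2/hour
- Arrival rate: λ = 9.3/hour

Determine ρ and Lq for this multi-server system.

Traffic intensity: ρ = λ/(cμ) = 9.3/(3×3.2) = 0.9687
Since ρ = 0.9687 < 1, system is stable.
Offered load a = λ/μ = cρ = 9.3/3.2 = 2.9062
P₀ = [ Σₙ₌₀^2 aⁿ/n! + a^3/(3!(1-ρ)) ]⁻¹
Σ = a^0/0! + a^1/1! + a^2/2! = 1.00000 + 2.90625 + 4.22314 = 8.1294
a^3/(3!(1-ρ)) = 24.54703/(6 × 0.03125000) = 130.9175
P₀ = 1/(8.1294 + 130.9175) = 0.007192
Lq = P₀·a^3·ρ / (3!(1-ρ)²) = 0.007191819 × 24.54703 × 0.9687500 / (6 × 0.0009765625) = 29.1876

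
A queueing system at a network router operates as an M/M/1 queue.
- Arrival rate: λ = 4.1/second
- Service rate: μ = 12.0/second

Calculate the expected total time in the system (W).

First, compute utilization: ρ = λ/μ = 4.1/12.0 = 0.3417
For M/M/1: W = 1/(μ-λ)
W = 1/(12.0-4.1) = 1/7.90
W = 0.1266 seconds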